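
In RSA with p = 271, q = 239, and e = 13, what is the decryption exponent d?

59317

φ(n) = (p−1)(q−1) = 270·238 = 64260.
Need d with 13·d ≡ 1 (mod 64260). Apply the extended Euclidean algorithm:
64260 = 4943·13 + 1
13 = 13·1 + 0
Back-substitute:
1 = 64260 − 4943·13
So 13·(-4943) ≡ 1 (mod 64260), hence d ≡ -4943 ≡ 59317 (mod 64260).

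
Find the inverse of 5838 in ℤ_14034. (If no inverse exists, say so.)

no inverse exists

Compute gcd(5838, 14034):
14034 = 2·5838 + 2358
5838 = 2·2358 + 1122
2358 = 2·1122 + 114
1122 = 9·114 + 96
114 = 1·96 + 18
96 = 5·18 + 6
18 = 3·6 + 0
Since gcd = 6 > 1, 5838 is not a unit mod 14034.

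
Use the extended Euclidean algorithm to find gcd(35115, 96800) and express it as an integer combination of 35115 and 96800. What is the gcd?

5

Apply Euclid's algorithm to 96800 and 35115:
96800 = 2·35115 + 26570
35115 = 1·26570 + 8545
26570 = 3·8545 + 935
8545 = 9·935 + 130
935 = 7·130 + 25
130 = 5·25 + 5
25 = 5·5 + 0
gcd(35115, 96800) = 5.
Express as a combination:
5 = 130 − 5·25
5 = −5·935 + 36·130
5 = 36·8545 − 329·935
5 = −329·26570 + 1023·8545
5 = 1023·35115 − 1352·26570
5 = −1352·96800 + 3727·35115
So 5 = (-1352)·96800 + (3727)·35115.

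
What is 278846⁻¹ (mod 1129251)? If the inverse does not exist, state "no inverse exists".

440153

Run Euclid on (1129251, 278846):
1129251 = 4*278846 + 13867
278846 = 20*13867 + 1506
13867 = 9*1506 + 313
1506 = 4*313 + 254
313 = 1*254 + 59
254 = 4*59 + 18
59 = 3*18 + 5
18 = 3*5 + 3
5 = 1*3 + 2
3 = 1*2 + 1
2 = 2*1 + 0
gcd = 1, so the inverse exists. Back-substitute:
1 = 3 − 2
1 = −5 + 2·3
1 = 2·18 − 7·5
1 = −7·59 + 23·18
1 = 23·254 − 99·59
1 = −99·313 + 122·254
1 = 122·1506 − 587·313
1 = −587·13867 + 5405·1506
1 = 5405·278846 − 108687·13867
1 = −108687·1129251 + 440153·278846
So 278846·440153 ≡ 1 (mod 1129251).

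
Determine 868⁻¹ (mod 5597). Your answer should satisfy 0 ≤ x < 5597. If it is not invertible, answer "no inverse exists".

1928

Apply the Euclidean algorithm to 5597 and 868:
5597 = 6×868 + 389
868 = 2×389 + 90
389 = 4×90 + 29
90 = 3×29 + 3
29 = 9×3 + 2
3 = 1×2 + 1
2 = 2×1 + 0
Since gcd(868, 5597) = 1, back-substitute to write 1 as a combination:
1 = 3 − 2
1 = −29 + 10·3
1 = 10·90 − 31·29
1 = −31·389 + 134·90
1 = 134·868 − 299·389
1 = −299·5597 + 1928·868
So 868·1928 ≡ 1 (mod 5597).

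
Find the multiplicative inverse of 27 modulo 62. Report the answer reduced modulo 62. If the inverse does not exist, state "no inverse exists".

Extended Euclidean algorithm:
62 = 2×27 + 8
27 = 3×8 + 3
8 = 2×3 + 2
3 = 1×2 + 1
2 = 2×1 + 0
Since gcd(27, 62) = 1, back-substitute to write 1 as a combination:
1 = 3 − 2
1 = −8 + 3·3
1 = 3·27 − 10·8
1 = −10·62 + 23·27
So 27·23 ≡ 1 (mod 62).

23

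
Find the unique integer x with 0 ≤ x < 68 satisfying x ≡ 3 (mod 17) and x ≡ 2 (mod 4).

Write x = 3 + 17·k. Then 17·k ≡ 2 − 3 ≡ 3 (mod 4).
Need 17⁻¹ mod 4. Extended Euclid on (4, 1):
4 = 4*1 + 0
17⁻¹ ≡ 1 (mod 4), so k ≡ 1·3 ≡ 3 (mod 4).
x = 3 + 17·3 = 54.

54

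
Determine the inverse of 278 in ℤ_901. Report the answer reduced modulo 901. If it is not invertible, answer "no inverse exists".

632

Run Euclid on (901, 278):
901 = 3×278 + 67
278 = 4×67 + 10
67 = 6×10 + 7
10 = 1×7 + 3
7 = 2×3 + 1
3 = 3×1 + 0
Since gcd(278, 901) = 1, back-substitute to write 1 as a combination:
1 = 7 − 2·3
1 = −2·10 + 3·7
1 = 3·67 − 20·10
1 = −20·278 + 83·67
1 = 83·901 − 269·278
Hence 278⁻¹ ≡ -269 ≡ 632 (mod 901).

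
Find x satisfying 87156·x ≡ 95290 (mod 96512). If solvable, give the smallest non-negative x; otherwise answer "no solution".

no solution

gcd(87156, 96512):
96512 = 1×87156 + 9356
87156 = 9×9356 + 2952
9356 = 3×2952 + 500
2952 = 5×500 + 452
500 = 1×452 + 48
452 = 9×48 + 20
48 = 2×20 + 8
20 = 2×8 + 4
8 = 2×4 + 0
gcd = 4, but 4 ∤ 95290, so the congruence has no solution.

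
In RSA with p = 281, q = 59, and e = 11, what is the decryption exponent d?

φ(n) = (p−1)(q−1) = 280·58 = 16240.
Need d with 11·d ≡ 1 (mod 16240). Apply the extended Euclidean algorithm:
16240 = 1476×11 + 4
11 = 2×4 + 3
4 = 1×3 + 1
3 = 3×1 + 0
Back-substitute:
1 = 4 − 3
1 = −11 + 3·4
1 = 3·16240 − 4429·11
So 11·(-4429) ≡ 1 (mod 16240), hence d ≡ -4429 ≡ 11811 (mod 16240).

11811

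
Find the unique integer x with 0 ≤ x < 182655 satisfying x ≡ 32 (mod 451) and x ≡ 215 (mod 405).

21680

Write x = 32 + 451·k. Then 451·k ≡ 215 − 32 ≡ 183 (mod 405).
Need 451⁻¹ mod 405. Extended Euclid on (405, 46):
405 = 8×46 + 37
46 = 1×37 + 9
37 = 4×9 + 1
9 = 9×1 + 0
Back-substitute:
1 = 37 − 4·9
1 = −4·46 + 5·37
1 = 5·405 − 44·46
451⁻¹ ≡ 361 (mod 405), so k ≡ 361·183 ≡ 48 (mod 405).
x = 32 + 451·48 = 21680.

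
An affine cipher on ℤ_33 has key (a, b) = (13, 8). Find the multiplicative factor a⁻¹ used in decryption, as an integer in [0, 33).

Run Euclid on (33, 13):
33 = 2·13 + 7
13 = 1·7 + 6
7 = 1·6 + 1
6 = 6·1 + 0
The gcd is 1. Working backward:
1 = 7 − 6
1 = −13 + 2·7
1 = 2·33 − 5·13
Hence 13⁻¹ ≡ -5 ≡ 28 (mod 33).

28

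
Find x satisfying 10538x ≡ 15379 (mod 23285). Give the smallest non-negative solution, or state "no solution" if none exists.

First find gcd(10538, 23285):
23285 = 2*10538 + 2209
10538 = 4*2209 + 1702
2209 = 1*1702 + 507
1702 = 3*507 + 181
507 = 2*181 + 145
181 = 1*145 + 36
145 = 4*36 + 1
36 = 36*1 + 0
gcd = 1, so a unique solution mod 23285 exists.
Back-substitute for the Bézout coefficients:
1 = 145 − 4·36
1 = −4·181 + 5·145
1 = 5·507 − 14·181
1 = −14·1702 + 47·507
1 = 47·2209 − 61·1702
1 = −61·10538 + 291·2209
1 = 291·23285 − 643·10538
So 10538·(-643) ≡ 1 (mod 23285), giving 10538⁻¹ ≡ 22642.
x ≡ 10538⁻¹·15379 ≡ 22642·15379 ≡ 7428 (mod 23285).

7428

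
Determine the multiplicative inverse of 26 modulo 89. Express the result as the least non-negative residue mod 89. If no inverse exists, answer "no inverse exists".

Run Euclid on (89, 26):
89 = 3×26 + 11
26 = 2×11 + 4
11 = 2×4 + 3
4 = 1×3 + 1
3 = 3×1 + 0
Since gcd(26, 89) = 1, back-substitute to write 1 as a combination:
1 = 4 − 3
1 = −11 + 3·4
1 = 3·26 − 7·11
1 = −7·89 + 24·26
So 26·24 ≡ 1 (mod 89).

24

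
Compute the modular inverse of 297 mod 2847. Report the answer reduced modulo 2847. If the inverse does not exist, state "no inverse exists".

Euclidean algorithm on 2847, 297:
2847 = 9×297 + 174
297 = 1×174 + 123
174 = 1×123 + 51
123 = 2×51 + 21
51 = 2×21 + 9
21 = 2×9 + 3
9 = 3×3 + 0
The gcd is 3, not 1, hence no inverse exists.

no inverse exists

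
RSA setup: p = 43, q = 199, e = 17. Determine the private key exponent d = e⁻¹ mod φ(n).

5381

φ(n) = (p−1)(q−1) = 42·198 = 8316.
Need d with 17·d ≡ 1 (mod 8316). Apply the extended Euclidean algorithm:
8316 = 489×17 + 3
17 = 5×3 + 2
3 = 1×2 + 1
2 = 2×1 + 0
Back-substitute:
1 = 3 − 2
1 = −17 + 6·3
1 = 6·8316 − 2935·17
So 17·(-2935) ≡ 1 (mod 8316), hence d ≡ -2935 ≡ 5381 (mod 8316).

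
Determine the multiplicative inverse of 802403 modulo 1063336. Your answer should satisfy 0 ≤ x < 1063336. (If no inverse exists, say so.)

721131

gcd(1063336, 802403) by repeated division:
1063336 = 1·802403 + 260933
802403 = 3·260933 + 19604
260933 = 13·19604 + 6081
19604 = 3·6081 + 1361
6081 = 4·1361 + 637
1361 = 2·637 + 87
637 = 7·87 + 28
87 = 3·28 + 3
28 = 9·3 + 1
3 = 3·1 + 0
The gcd is 1. Working backward:
1 = 28 − 9·3
1 = −9·87 + 28·28
1 = 28·637 − 205·87
1 = −205·1361 + 438·637
1 = 438·6081 − 1957·1361
1 = −1957·19604 + 6309·6081
1 = 6309·260933 − 83974·19604
1 = −83974·802403 + 258231·260933
1 = 258231·1063336 − 342205·802403
Thus 802403·(-342205) ≡ 1 (mod 1063336); reducing, -342205 mod 1063336 = 721131.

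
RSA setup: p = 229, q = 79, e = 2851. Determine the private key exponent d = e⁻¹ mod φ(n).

φ(n) = (p−1)(q−1) = 228·78 = 17784.
Need d with 2851·d ≡ 1 (mod 17784). Apply the extended Euclidean algorithm:
17784 = 6·2851 + 678
2851 = 4·678 + 139
678 = 4·139 + 122
139 = 1·122 + 17
122 = 7·17 + 3
17 = 5·3 + 2
3 = 1·2 + 1
2 = 2·1 + 0
Back-substitute:
1 = 3 − 2
1 = −17 + 6·3
1 = 6·122 − 43·17
1 = −43·139 + 49·122
1 = 49·678 − 239·139
1 = −239·2851 + 1005·678
1 = 1005·17784 − 6269·2851
So 2851·(-6269) ≡ 1 (mod 17784), hence d ≡ -6269 ≡ 11515 (mod 17784).

11515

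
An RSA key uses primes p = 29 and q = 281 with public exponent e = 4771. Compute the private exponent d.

1451

φ(n) = (p−1)(q−1) = 28·280 = 7840.
Need d with 4771·d ≡ 1 (mod 7840). Apply the extended Euclidean algorithm:
7840 = 1×4771 + 3069
4771 = 1×3069 + 1702
3069 = 1×1702 + 1367
1702 = 1×1367 + 335
1367 = 4×335 + 27
335 = 12×27 + 11
27 = 2×11 + 5
11 = 2×5 + 1
5 = 5×1 + 0
Back-substitute:
1 = 11 − 2·5
1 = −2·27 + 5·11
1 = 5·335 − 62·27
1 = −62·1367 + 253·335
1 = 253·1702 − 315·1367
1 = −315·3069 + 568·1702
1 = 568·4771 − 883·3069
1 = −883·7840 + 1451·4771
So 4771·1451 ≡ 1 (mod 7840), hence d = 1451.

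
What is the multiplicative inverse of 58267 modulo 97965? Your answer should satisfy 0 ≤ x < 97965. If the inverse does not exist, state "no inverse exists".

Apply the Euclidean algorithm to 97965 and 58267:
97965 = 1×58267 + 39698
58267 = 1×39698 + 18569
39698 = 2×18569 + 2560
18569 = 7×2560 + 649
2560 = 3×649 + 613
649 = 1×613 + 36
613 = 17×36 + 1
36 = 36×1 + 0
gcd = 1, so the inverse exists. Back-substitute:
1 = 613 − 17·36
1 = −17·649 + 18·613
1 = 18·2560 − 71·649
1 = −71·18569 + 515·2560
1 = 515·39698 − 1101·18569
1 = −1101·58267 + 1616·39698
1 = 1616·97965 − 2717·58267
Thus 58267·(-2717) ≡ 1 (mod 97965); reducing, -2717 mod 97965 = 95248.

95248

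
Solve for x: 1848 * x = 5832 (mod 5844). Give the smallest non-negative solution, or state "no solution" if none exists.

First find gcd(1848, 5844):
5844 = 3·1848 + 300
1848 = 6·300 + 48
300 = 6·48 + 12
48 = 4·12 + 0
gcd = 12 and 12 | 5832, so solutions exist. Divide through by 12: 154x ≡ 486 (mod 487).
Now find 154⁻¹ mod 487:
487 = 3*154 + 25
154 = 6*25 + 4
25 = 6*4 + 1
4 = 4*1 + 0
Back-substitute:
1 = 25 − 6·4
1 = −6·154 + 37·25
1 = 37·487 − 117·154
So 154·(-117) ≡ 1 (mod 487), i.e. 154⁻¹ ≡ 370.
Then x ≡ 370·486 ≡ 117 (mod 487); the smallest non-negative solution is x = 117.

117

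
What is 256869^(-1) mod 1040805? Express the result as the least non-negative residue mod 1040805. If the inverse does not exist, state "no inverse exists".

Compute gcd(256869, 1040805):
1040805 = 4*256869 + 13329
256869 = 19*13329 + 3618
13329 = 3*3618 + 2475
3618 = 1*2475 + 1143
2475 = 2*1143 + 189
1143 = 6*189 + 9
189 = 21*9 + 0
gcd(256869, 1040805) = 9 ≠ 1, so 256869 has no multiplicative inverse modulo 1040805.

no inverse exists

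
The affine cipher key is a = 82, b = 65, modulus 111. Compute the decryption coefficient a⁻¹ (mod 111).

88

gcd(111, 82) by repeated division:
111 = 1*82 + 29
82 = 2*29 + 24
29 = 1*24 + 5
24 = 4*5 + 4
5 = 1*4 + 1
4 = 4*1 + 0
gcd = 1, so the inverse exists. Back-substitute:
1 = 5 − 4
1 = −24 + 5·5
1 = 5·29 − 6·24
1 = −6·82 + 17·29
1 = 17·111 − 23·82
Thus 82·(-23) ≡ 1 (mod 111); reducing, -23 mod 111 = 88.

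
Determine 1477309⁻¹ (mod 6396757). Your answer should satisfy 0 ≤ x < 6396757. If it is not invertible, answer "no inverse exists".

Apply the Euclidean algorithm to 6396757 and 1477309:
6396757 = 4×1477309 + 487521
1477309 = 3×487521 + 14746
487521 = 33×14746 + 903
14746 = 16×903 + 298
903 = 3×298 + 9
298 = 33×9 + 1
9 = 9×1 + 0
gcd = 1, so the inverse exists. Back-substitute:
1 = 298 − 33·9
1 = −33·903 + 100·298
1 = 100·14746 − 1633·903
1 = −1633·487521 + 53989·14746
1 = 53989·1477309 − 163600·487521
1 = −163600·6396757 + 708389·1477309
So 1477309·708389 ≡ 1 (mod 6396757).

708389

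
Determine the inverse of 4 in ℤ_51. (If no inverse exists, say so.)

gcd(51, 4) by repeated division:
51 = 12·4 + 3
4 = 1·3 + 1
3 = 3·1 + 0
The gcd is 1. Working backward:
1 = 4 − 3
1 = −51 + 13·4
So 4·13 ≡ 1 (mod 51).

13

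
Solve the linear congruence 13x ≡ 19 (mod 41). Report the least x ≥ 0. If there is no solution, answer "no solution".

33

First find gcd(13, 41):
41 = 3×13 + 2
13 = 6×2 + 1
2 = 2×1 + 0
gcd = 1, so a unique solution mod 41 exists.
Back-substitute for the Bézout coefficients:
1 = 13 − 6·2
1 = −6·41 + 19·13
So 13·(19) ≡ 1 (mod 41), giving 13⁻¹ ≡ 19.
x ≡ 13⁻¹·19 ≡ 19·19 ≡ 33 (mod 41).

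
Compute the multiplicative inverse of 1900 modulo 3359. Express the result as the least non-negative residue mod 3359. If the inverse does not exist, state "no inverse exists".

815

Extended Euclidean algorithm:
3359 = 1·1900 + 1459
1900 = 1·1459 + 441
1459 = 3·441 + 136
441 = 3·136 + 33
136 = 4·33 + 4
33 = 8·4 + 1
4 = 4·1 + 0
gcd = 1, so the inverse exists. Back-substitute:
1 = 33 − 8·4
1 = −8·136 + 33·33
1 = 33·441 − 107·136
1 = −107·1459 + 354·441
1 = 354·1900 − 461·1459
1 = −461·3359 + 815·1900
So 1900·815 ≡ 1 (mod 3359).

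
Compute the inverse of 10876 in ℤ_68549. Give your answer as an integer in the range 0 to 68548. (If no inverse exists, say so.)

51979

Apply the Euclidean algorithm to 68549 and 10876:
68549 = 6×10876 + 3293
10876 = 3×3293 + 997
3293 = 3×997 + 302
997 = 3×302 + 91
302 = 3×91 + 29
91 = 3×29 + 4
29 = 7×4 + 1
4 = 4×1 + 0
gcd = 1, so the inverse exists. Back-substitute:
1 = 29 − 7·4
1 = −7·91 + 22·29
1 = 22·302 − 73·91
1 = −73·997 + 241·302
1 = 241·3293 − 796·997
1 = −796·10876 + 2629·3293
1 = 2629·68549 − 16570·10876
Thus 10876·(-16570) ≡ 1 (mod 68549); reducing, -16570 mod 68549 = 51979.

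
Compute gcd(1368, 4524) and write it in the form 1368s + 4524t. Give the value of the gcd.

12

Euclidean algorithm:
4524 = 3·1368 + 420
1368 = 3·420 + 108
420 = 3·108 + 96
108 = 1·96 + 12
96 = 8·12 + 0
gcd(1368, 4524) = 12.
Back-substituting:
12 = 108 − 96
12 = −420 + 4·108
12 = 4·1368 − 13·420
12 = −13·4524 + 43·1368
So 12 = (-13)·4524 + (43)·1368.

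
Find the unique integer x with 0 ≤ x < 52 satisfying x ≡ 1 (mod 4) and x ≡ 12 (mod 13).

25

Write x = 1 + 4·k. Then 4·k ≡ 12 − 1 ≡ 11 (mod 13).
Need 4⁻¹ mod 13. Extended Euclid on (13, 4):
13 = 3×4 + 1
4 = 4×1 + 0
Back-substitute:
1 = 13 − 3·4
4⁻¹ ≡ 10 (mod 13), so k ≡ 10·11 ≡ 6 (mod 13).
x = 1 + 4·6 = 25.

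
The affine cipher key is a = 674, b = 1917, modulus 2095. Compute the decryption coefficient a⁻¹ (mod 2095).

Extended Euclidean algorithm:
2095 = 3×674 + 73
674 = 9×73 + 17
73 = 4×17 + 5
17 = 3×5 + 2
5 = 2×2 + 1
2 = 2×1 + 0
gcd = 1, so the inverse exists. Back-substitute:
1 = 5 − 2·2
1 = −2·17 + 7·5
1 = 7·73 − 30·17
1 = −30·674 + 277·73
1 = 277·2095 − 861·674
So 674·(-861) ≡ 1 (mod 2095), and -861 ≡ 1234 (mod 2095).

1234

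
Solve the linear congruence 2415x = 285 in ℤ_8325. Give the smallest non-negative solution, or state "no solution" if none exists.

269

First find gcd(2415, 8325):
8325 = 3×2415 + 1080
2415 = 2×1080 + 255
1080 = 4×255 + 60
255 = 4×60 + 15
60 = 4×15 + 0
gcd = 15 and 15 | 285, so solutions exist. Divide through by 15: 161x ≡ 19 (mod 555).
Now find 161⁻¹ mod 555:
555 = 3*161 + 72
161 = 2*72 + 17
72 = 4*17 + 4
17 = 4*4 + 1
4 = 4*1 + 0
Back-substitute:
1 = 17 − 4·4
1 = −4·72 + 17·17
1 = 17·161 − 38·72
1 = −38·555 + 131·161
So 161⁻¹ ≡ 131 (mod 555).
Then x ≡ 131·19 ≡ 269 (mod 555); the smallest non-negative solution is x = 269.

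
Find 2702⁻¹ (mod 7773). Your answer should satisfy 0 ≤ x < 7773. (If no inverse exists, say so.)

Extended Euclidean algorithm:
7773 = 2×2702 + 2369
2702 = 1×2369 + 333
2369 = 7×333 + 38
333 = 8×38 + 29
38 = 1×29 + 9
29 = 3×9 + 2
9 = 4×2 + 1
2 = 2×1 + 0
Since gcd(2702, 7773) = 1, back-substitute to write 1 as a combination:
1 = 9 − 4·2
1 = −4·29 + 13·9
1 = 13·38 − 17·29
1 = −17·333 + 149·38
1 = 149·2369 − 1060·333
1 = −1060·2702 + 1209·2369
1 = 1209·7773 − 3478·2702
Hence 2702⁻¹ ≡ -3478 ≡ 4295 (mod 7773).

4295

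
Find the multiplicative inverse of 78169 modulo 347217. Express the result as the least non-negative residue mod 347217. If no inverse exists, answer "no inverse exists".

Compute gcd(78169, 347217):
347217 = 4*78169 + 34541
78169 = 2*34541 + 9087
34541 = 3*9087 + 7280
9087 = 1*7280 + 1807
7280 = 4*1807 + 52
1807 = 34*52 + 39
52 = 1*39 + 13
39 = 3*13 + 0
The gcd is 13, not 1, hence no inverse exists.

no inverse exists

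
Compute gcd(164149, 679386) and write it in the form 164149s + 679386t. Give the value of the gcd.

1

Euclidean algorithm:
679386 = 4×164149 + 22790
164149 = 7×22790 + 4619
22790 = 4×4619 + 4314
4619 = 1×4314 + 305
4314 = 14×305 + 44
305 = 6×44 + 41
44 = 1×41 + 3
41 = 13×3 + 2
3 = 1×2 + 1
2 = 2×1 + 0
gcd(164149, 679386) = 1.
Back-substituting:
1 = 3 − 2
1 = −41 + 14·3
1 = 14·44 − 15·41
1 = −15·305 + 104·44
1 = 104·4314 − 1471·305
1 = −1471·4619 + 1575·4314
1 = 1575·22790 − 7771·4619
1 = −7771·164149 + 55972·22790
1 = 55972·679386 − 231659·164149
So 1 = (55972)·679386 + (-231659)·164149.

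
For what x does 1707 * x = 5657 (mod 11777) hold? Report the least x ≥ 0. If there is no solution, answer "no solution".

1942

First find gcd(1707, 11777):
11777 = 6*1707 + 1535
1707 = 1*1535 + 172
1535 = 8*172 + 159
172 = 1*159 + 13
159 = 12*13 + 3
13 = 4*3 + 1
3 = 3*1 + 0
gcd = 1, so a unique solution mod 11777 exists.
Back-substitute for the Bézout coefficients:
1 = 13 − 4·3
1 = −4·159 + 49·13
1 = 49·172 − 53·159
1 = −53·1535 + 473·172
1 = 473·1707 − 526·1535
1 = −526·11777 + 3629·1707
So 1707·(3629) ≡ 1 (mod 11777), giving 1707⁻¹ ≡ 3629.
x ≡ 1707⁻¹·5657 ≡ 3629·5657 ≡ 1942 (mod 11777).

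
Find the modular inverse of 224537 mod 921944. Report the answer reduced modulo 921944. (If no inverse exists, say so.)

Apply the Euclidean algorithm to 921944 and 224537:
921944 = 4·224537 + 23796
224537 = 9·23796 + 10373
23796 = 2·10373 + 3050
10373 = 3·3050 + 1223
3050 = 2·1223 + 604
1223 = 2·604 + 15
604 = 40·15 + 4
15 = 3·4 + 3
4 = 1·3 + 1
3 = 3·1 + 0
Since gcd(224537, 921944) = 1, back-substitute to write 1 as a combination:
1 = 4 − 3
1 = −15 + 4·4
1 = 4·604 − 161·15
1 = −161·1223 + 326·604
1 = 326·3050 − 813·1223
1 = −813·10373 + 2765·3050
1 = 2765·23796 − 6343·10373
1 = −6343·224537 + 59852·23796
1 = 59852·921944 − 245751·224537
Hence 224537⁻¹ ≡ -245751 ≡ 676193 (mod 921944).

676193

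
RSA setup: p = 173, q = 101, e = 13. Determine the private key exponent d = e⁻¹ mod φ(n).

φ(n) = (p−1)(q−1) = 172·100 = 17200.
Need d with 13·d ≡ 1 (mod 17200). Apply the extended Euclidean algorithm:
17200 = 1323×13 + 1
13 = 13×1 + 0
Back-substitute:
1 = 17200 − 1323·13
So 13·(-1323) ≡ 1 (mod 17200), hence d ≡ -1323 ≡ 15877 (mod 17200).

15877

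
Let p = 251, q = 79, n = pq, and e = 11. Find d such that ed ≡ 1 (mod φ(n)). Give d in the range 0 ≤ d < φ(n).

φ(n) = (p−1)(q−1) = 250·78 = 19500.
Need d with 11·d ≡ 1 (mod 19500). Apply the extended Euclidean algorithm:
19500 = 1772×11 + 8
11 = 1×8 + 3
8 = 2×3 + 2
3 = 1×2 + 1
2 = 2×1 + 0
Back-substitute:
1 = 3 − 2
1 = −8 + 3·3
1 = 3·11 − 4·8
1 = −4·19500 + 7091·11
So 11·7091 ≡ 1 (mod 19500), hence d = 7091.

7091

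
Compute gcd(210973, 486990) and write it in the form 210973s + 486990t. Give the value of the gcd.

Repeated division:
486990 = 2·210973 + 65044
210973 = 3·65044 + 15841
65044 = 4·15841 + 1680
15841 = 9·1680 + 721
1680 = 2·721 + 238
721 = 3·238 + 7
238 = 34·7 + 0
gcd(210973, 486990) = 7.
Working backward:
7 = 721 − 3·238
7 = −3·1680 + 7·721
7 = 7·15841 − 66·1680
7 = −66·65044 + 271·15841
7 = 271·210973 − 879·65044
7 = −879·486990 + 2029·210973
So 7 = (-879)·486990 + (2029)·210973.

7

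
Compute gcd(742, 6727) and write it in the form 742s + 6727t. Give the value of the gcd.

7

Repeated division:
6727 = 9*742 + 49
742 = 15*49 + 7
49 = 7*7 + 0
gcd(742, 6727) = 7.
Express as a combination:
7 = 742 − 15·49
7 = −15·6727 + 136·742
So 7 = (-15)·6727 + (136)·742.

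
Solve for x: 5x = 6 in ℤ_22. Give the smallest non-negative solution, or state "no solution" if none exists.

10

First find gcd(5, 22):
22 = 4*5 + 2
5 = 2*2 + 1
2 = 2*1 + 0
gcd = 1, so a unique solution mod 22 exists.
Back-substitute for the Bézout coefficients:
1 = 5 − 2·2
1 = −2·22 + 9·5
So 5·(9) ≡ 1 (mod 22), giving 5⁻¹ ≡ 9.
x ≡ 5⁻¹·6 ≡ 9·6 ≡ 10 (mod 22).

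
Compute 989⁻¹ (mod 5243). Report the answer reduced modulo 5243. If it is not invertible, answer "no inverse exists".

4029

gcd(5243, 989) by repeated division:
5243 = 5·989 + 298
989 = 3·298 + 95
298 = 3·95 + 13
95 = 7·13 + 4
13 = 3·4 + 1
4 = 4·1 + 0
The gcd is 1. Working backward:
1 = 13 − 3·4
1 = −3·95 + 22·13
1 = 22·298 − 69·95
1 = −69·989 + 229·298
1 = 229·5243 − 1214·989
Hence 989⁻¹ ≡ -1214 ≡ 4029 (mod 5243).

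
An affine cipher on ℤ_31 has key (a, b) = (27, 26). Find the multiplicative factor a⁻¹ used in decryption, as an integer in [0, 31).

23

Run Euclid on (31, 27):
31 = 1·27 + 4
27 = 6·4 + 3
4 = 1·3 + 1
3 = 3·1 + 0
Since gcd(27, 31) = 1, back-substitute to write 1 as a combination:
1 = 4 − 3
1 = −27 + 7·4
1 = 7·31 − 8·27
So 27·(-8) ≡ 1 (mod 31), and -8 ≡ 23 (mod 31).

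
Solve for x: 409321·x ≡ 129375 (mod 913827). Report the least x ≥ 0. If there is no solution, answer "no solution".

263724

First find gcd(409321, 913827):
913827 = 2*409321 + 95185
409321 = 4*95185 + 28581
95185 = 3*28581 + 9442
28581 = 3*9442 + 255
9442 = 37*255 + 7
255 = 36*7 + 3
7 = 2*3 + 1
3 = 3*1 + 0
gcd = 1, so a unique solution mod 913827 exists.
Back-substitute for the Bézout coefficients:
1 = 7 − 2·3
1 = −2·255 + 73·7
1 = 73·9442 − 2703·255
1 = −2703·28581 + 8182·9442
1 = 8182·95185 − 27249·28581
1 = −27249·409321 + 117178·95185
1 = 117178·913827 − 261605·409321
So 409321·(-261605) ≡ 1 (mod 913827), giving 409321⁻¹ ≡ 652222.
x ≡ 409321⁻¹·129375 ≡ 652222·129375 ≡ 263724 (mod 913827).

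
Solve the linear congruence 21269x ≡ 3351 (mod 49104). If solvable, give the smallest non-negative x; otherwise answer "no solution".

39867

First find gcd(21269, 49104):
49104 = 2*21269 + 6566
21269 = 3*6566 + 1571
6566 = 4*1571 + 282
1571 = 5*282 + 161
282 = 1*161 + 121
161 = 1*121 + 40
121 = 3*40 + 1
40 = 40*1 + 0
gcd = 1, so a unique solution mod 49104 exists.
Back-substitute for the Bézout coefficients:
1 = 121 − 3·40
1 = −3·161 + 4·121
1 = 4·282 − 7·161
1 = −7·1571 + 39·282
1 = 39·6566 − 163·1571
1 = −163·21269 + 528·6566
1 = 528·49104 − 1219·21269
So 21269·(-1219) ≡ 1 (mod 49104), giving 21269⁻¹ ≡ 47885.
x ≡ 21269⁻¹·3351 ≡ 47885·3351 ≡ 39867 (mod 49104).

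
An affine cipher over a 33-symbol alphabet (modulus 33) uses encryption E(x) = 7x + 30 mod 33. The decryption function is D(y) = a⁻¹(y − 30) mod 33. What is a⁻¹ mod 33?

Extended Euclidean algorithm:
33 = 4·7 + 5
7 = 1·5 + 2
5 = 2·2 + 1
2 = 2·1 + 0
gcd = 1, so the inverse exists. Back-substitute:
1 = 5 − 2·2
1 = −2·7 + 3·5
1 = 3·33 − 14·7
Thus 7·(-14) ≡ 1 (mod 33); reducing, -14 mod 33 = 19.

19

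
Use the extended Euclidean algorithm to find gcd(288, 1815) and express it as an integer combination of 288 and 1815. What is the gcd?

3

Euclidean algorithm:
1815 = 6*288 + 87
288 = 3*87 + 27
87 = 3*27 + 6
27 = 4*6 + 3
6 = 2*3 + 0
gcd(288, 1815) = 3.
Back-substituting:
3 = 27 − 4·6
3 = −4·87 + 13·27
3 = 13·288 − 43·87
3 = −43·1815 + 271·288
So 3 = (-43)·1815 + (271)·288.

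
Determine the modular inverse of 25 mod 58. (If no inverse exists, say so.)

Apply the Euclidean algorithm to 58 and 25:
58 = 2·25 + 8
25 = 3·8 + 1
8 = 8·1 + 0
The gcd is 1. Working backward:
1 = 25 − 3·8
1 = −3·58 + 7·25
So 25·7 ≡ 1 (mod 58).

7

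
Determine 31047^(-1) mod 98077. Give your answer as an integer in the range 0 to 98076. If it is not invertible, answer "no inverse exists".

gcd(98077, 31047) by repeated division:
98077 = 3×31047 + 4936
31047 = 6×4936 + 1431
4936 = 3×1431 + 643
1431 = 2×643 + 145
643 = 4×145 + 63
145 = 2×63 + 19
63 = 3×19 + 6
19 = 3×6 + 1
6 = 6×1 + 0
Since gcd(31047, 98077) = 1, back-substitute to write 1 as a combination:
1 = 19 − 3·6
1 = −3·63 + 10·19
1 = 10·145 − 23·63
1 = −23·643 + 102·145
1 = 102·1431 − 227·643
1 = −227·4936 + 783·1431
1 = 783·31047 − 4925·4936
1 = −4925·98077 + 15558·31047
So 31047·15558 ≡ 1 (mod 98077).

15558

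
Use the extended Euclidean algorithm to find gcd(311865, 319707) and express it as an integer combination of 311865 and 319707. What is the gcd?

3

Apply Euclid's algorithm to 319707 and 311865:
319707 = 1×311865 + 7842
311865 = 39×7842 + 6027
7842 = 1×6027 + 1815
6027 = 3×1815 + 582
1815 = 3×582 + 69
582 = 8×69 + 30
69 = 2×30 + 9
30 = 3×9 + 3
9 = 3×3 + 0
gcd(311865, 319707) = 3.
Express as a combination:
3 = 30 − 3·9
3 = −3·69 + 7·30
3 = 7·582 − 59·69
3 = −59·1815 + 184·582
3 = 184·6027 − 611·1815
3 = −611·7842 + 795·6027
3 = 795·311865 − 31616·7842
3 = −31616·319707 + 32411·311865
So 3 = (-31616)·319707 + (32411)·311865.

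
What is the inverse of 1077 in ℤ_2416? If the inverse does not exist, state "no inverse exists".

2333

gcd(2416, 1077) by repeated division:
2416 = 2·1077 + 262
1077 = 4·262 + 29
262 = 9·29 + 1
29 = 29·1 + 0
gcd = 1, so the inverse exists. Back-substitute:
1 = 262 − 9·29
1 = −9·1077 + 37·262
1 = 37·2416 − 83·1077
Thus 1077·(-83) ≡ 1 (mod 2416); reducing, -83 mod 2416 = 2333.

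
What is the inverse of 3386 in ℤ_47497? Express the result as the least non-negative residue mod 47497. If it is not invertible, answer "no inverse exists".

36261

Apply the Euclidean algorithm to 47497 and 3386:
47497 = 14*3386 + 93
3386 = 36*93 + 38
93 = 2*38 + 17
38 = 2*17 + 4
17 = 4*4 + 1
4 = 4*1 + 0
Since gcd(3386, 47497) = 1, back-substitute to write 1 as a combination:
1 = 17 − 4·4
1 = −4·38 + 9·17
1 = 9·93 − 22·38
1 = −22·3386 + 801·93
1 = 801·47497 − 11236·3386
So 3386·(-11236) ≡ 1 (mod 47497), and -11236 ≡ 36261 (mod 47497).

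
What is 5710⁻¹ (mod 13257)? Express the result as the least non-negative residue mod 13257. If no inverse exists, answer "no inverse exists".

Extended Euclidean algorithm:
13257 = 2·5710 + 1837
5710 = 3·1837 + 199
1837 = 9·199 + 46
199 = 4·46 + 15
46 = 3·15 + 1
15 = 15·1 + 0
Since gcd(5710, 13257) = 1, back-substitute to write 1 as a combination:
1 = 46 − 3·15
1 = −3·199 + 13·46
1 = 13·1837 − 120·199
1 = −120·5710 + 373·1837
1 = 373·13257 − 866·5710
Thus 5710·(-866) ≡ 1 (mod 13257); reducing, -866 mod 13257 = 12391.

12391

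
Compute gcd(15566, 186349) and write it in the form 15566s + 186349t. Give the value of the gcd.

1

Repeated division:
186349 = 11·15566 + 15123
15566 = 1·15123 + 443
15123 = 34·443 + 61
443 = 7·61 + 16
61 = 3·16 + 13
16 = 1·13 + 3
13 = 4·3 + 1
3 = 3·1 + 0
gcd(15566, 186349) = 1.
Working backward:
1 = 13 − 4·3
1 = −4·16 + 5·13
1 = 5·61 − 19·16
1 = −19·443 + 138·61
1 = 138·15123 − 4711·443
1 = −4711·15566 + 4849·15123
1 = 4849·186349 − 58050·15566
So 1 = (4849)·186349 + (-58050)·15566.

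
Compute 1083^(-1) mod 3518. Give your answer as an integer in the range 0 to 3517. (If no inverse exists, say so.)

Extended Euclidean algorithm:
3518 = 3·1083 + 269
1083 = 4·269 + 7
269 = 38·7 + 3
7 = 2·3 + 1
3 = 3·1 + 0
The gcd is 1. Working backward:
1 = 7 − 2·3
1 = −2·269 + 77·7
1 = 77·1083 − 310·269
1 = −310·3518 + 1007·1083
So 1083·1007 ≡ 1 (mod 3518).

1007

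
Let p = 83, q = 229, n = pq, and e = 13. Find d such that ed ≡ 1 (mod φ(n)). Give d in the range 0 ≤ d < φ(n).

8629

φ(n) = (p−1)(q−1) = 82·228 = 18696.
Need d with 13·d ≡ 1 (mod 18696). Apply the extended Euclidean algorithm:
18696 = 1438*13 + 2
13 = 6*2 + 1
2 = 2*1 + 0
Back-substitute:
1 = 13 − 6·2
1 = −6·18696 + 8629·13
So 13·8629 ≡ 1 (mod 18696), hence d = 8629.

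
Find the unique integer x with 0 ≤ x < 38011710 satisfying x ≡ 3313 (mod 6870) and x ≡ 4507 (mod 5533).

236893

Write x = 3313 + 6870·k. Then 6870·k ≡ 4507 − 3313 ≡ 1194 (mod 5533).
Need 6870⁻¹ mod 5533. Extended Euclid on (5533, 1337):
5533 = 4×1337 + 185
1337 = 7×185 + 42
185 = 4×42 + 17
42 = 2×17 + 8
17 = 2×8 + 1
8 = 8×1 + 0
Back-substitute:
1 = 17 − 2·8
1 = −2·42 + 5·17
1 = 5·185 − 22·42
1 = −22·1337 + 159·185
1 = 159·5533 − 658·1337
6870⁻¹ ≡ 4875 (mod 5533), so k ≡ 4875·1194 ≡ 34 (mod 5533).
x = 3313 + 6870·34 = 236893.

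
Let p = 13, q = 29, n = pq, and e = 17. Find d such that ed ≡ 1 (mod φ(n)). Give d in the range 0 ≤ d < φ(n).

φ(n) = (p−1)(q−1) = 12·28 = 336.
Need d with 17·d ≡ 1 (mod 336). Apply the extended Euclidean algorithm:
336 = 19·17 + 13
17 = 1·13 + 4
13 = 3·4 + 1
4 = 4·1 + 0
Back-substitute:
1 = 13 − 3·4
1 = −3·17 + 4·13
1 = 4·336 − 79·17
So 17·(-79) ≡ 1 (mod 336), hence d ≡ -79 ≡ 257 (mod 336).

257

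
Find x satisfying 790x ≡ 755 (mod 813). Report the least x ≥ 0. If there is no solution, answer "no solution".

356

First find gcd(790, 813):
813 = 1·790 + 23
790 = 34·23 + 8
23 = 2·8 + 7
8 = 1·7 + 1
7 = 7·1 + 0
gcd = 1, so a unique solution mod 813 exists.
Back-substitute for the Bézout coefficients:
1 = 8 − 7
1 = −23 + 3·8
1 = 3·790 − 103·23
1 = −103·813 + 106·790
So 790·(106) ≡ 1 (mod 813), giving 790⁻¹ ≡ 106.
x ≡ 790⁻¹·755 ≡ 106·755 ≡ 356 (mod 813).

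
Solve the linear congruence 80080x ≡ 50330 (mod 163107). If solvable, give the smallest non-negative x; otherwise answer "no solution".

First find gcd(80080, 163107):
163107 = 2×80080 + 2947
80080 = 27×2947 + 511
2947 = 5×511 + 392
511 = 1×392 + 119
392 = 3×119 + 35
119 = 3×35 + 14
35 = 2×14 + 7
14 = 2×7 + 0
gcd = 7 and 7 | 50330, so solutions exist. Divide through by 7: 11440x ≡ 7190 (mod 23301).
Now find 11440⁻¹ mod 23301:
23301 = 2×11440 + 421
11440 = 27×421 + 73
421 = 5×73 + 56
73 = 1×56 + 17
56 = 3×17 + 5
17 = 3×5 + 2
5 = 2×2 + 1
2 = 2×1 + 0
Back-substitute:
1 = 5 − 2·2
1 = −2·17 + 7·5
1 = 7·56 − 23·17
1 = −23·73 + 30·56
1 = 30·421 − 173·73
1 = −173·11440 + 4701·421
1 = 4701·23301 − 9575·11440
So 11440·(-9575) ≡ 1 (mod 23301), i.e. 11440⁻¹ ≡ 13726.
Then x ≡ 13726·7190 ≡ 10205 (mod 23301); the smallest non-negative solution is x = 10205.

10205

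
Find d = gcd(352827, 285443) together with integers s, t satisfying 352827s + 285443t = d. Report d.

Apply Euclid's algorithm to 352827 and 285443:
352827 = 1*285443 + 67384
285443 = 4*67384 + 15907
67384 = 4*15907 + 3756
15907 = 4*3756 + 883
3756 = 4*883 + 224
883 = 3*224 + 211
224 = 1*211 + 13
211 = 16*13 + 3
13 = 4*3 + 1
3 = 3*1 + 0
gcd(352827, 285443) = 1.
Express as a combination:
1 = 13 − 4·3
1 = −4·211 + 65·13
1 = 65·224 − 69·211
1 = −69·883 + 272·224
1 = 272·3756 − 1157·883
1 = −1157·15907 + 4900·3756
1 = 4900·67384 − 20757·15907
1 = −20757·285443 + 87928·67384
1 = 87928·352827 − 108685·285443
So 1 = (87928)·352827 + (-108685)·285443.

1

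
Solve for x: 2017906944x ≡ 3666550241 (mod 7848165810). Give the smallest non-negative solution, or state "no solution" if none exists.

no solution

gcd(2017906944, 7848165810):
7848165810 = 3*2017906944 + 1794444978
2017906944 = 1*1794444978 + 223461966
1794444978 = 8*223461966 + 6749250
223461966 = 33*6749250 + 736716
6749250 = 9*736716 + 118806
736716 = 6*118806 + 23880
118806 = 4*23880 + 23286
23880 = 1*23286 + 594
23286 = 39*594 + 120
594 = 4*120 + 114
120 = 1*114 + 6
114 = 19*6 + 0
gcd = 6, but 6 ∤ 3666550241, so the congruence has no solution.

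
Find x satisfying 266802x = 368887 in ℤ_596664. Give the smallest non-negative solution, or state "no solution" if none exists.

gcd(266802, 596664):
596664 = 2×266802 + 63060
266802 = 4×63060 + 14562
63060 = 4×14562 + 4812
14562 = 3×4812 + 126
4812 = 38×126 + 24
126 = 5×24 + 6
24 = 4×6 + 0
gcd = 6, but 6 ∤ 368887, so the congruence has no solution.

no solution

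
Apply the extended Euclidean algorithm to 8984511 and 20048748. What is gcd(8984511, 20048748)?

Apply Euclid's algorithm to 20048748 and 8984511:
20048748 = 2×8984511 + 2079726
8984511 = 4×2079726 + 665607
2079726 = 3×665607 + 82905
665607 = 8×82905 + 2367
82905 = 35×2367 + 60
2367 = 39×60 + 27
60 = 2×27 + 6
27 = 4×6 + 3
6 = 2×3 + 0
gcd(8984511, 20048748) = 3.
Working backward:
3 = 27 − 4·6
3 = −4·60 + 9·27
3 = 9·2367 − 355·60
3 = −355·82905 + 12434·2367
3 = 12434·665607 − 99827·82905
3 = −99827·2079726 + 311915·665607
3 = 311915·8984511 − 1347487·2079726
3 = −1347487·20048748 + 3006889·8984511
So 3 = (-1347487)·20048748 + (3006889)·8984511.

3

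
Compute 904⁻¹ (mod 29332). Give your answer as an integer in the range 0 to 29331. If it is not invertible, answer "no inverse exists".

no inverse exists

Euclidean algorithm on 29332, 904:
29332 = 32·904 + 404
904 = 2·404 + 96
404 = 4·96 + 20
96 = 4·20 + 16
20 = 1·16 + 4
16 = 4·4 + 0
gcd(904, 29332) = 4 ≠ 1, so 904 has no multiplicative inverse modulo 29332.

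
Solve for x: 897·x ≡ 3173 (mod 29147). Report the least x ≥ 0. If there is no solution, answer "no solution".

24049

First find gcd(897, 29147):
29147 = 32·897 + 443
897 = 2·443 + 11
443 = 40·11 + 3
11 = 3·3 + 2
3 = 1·2 + 1
2 = 2·1 + 0
gcd = 1, so a unique solution mod 29147 exists.
Back-substitute for the Bézout coefficients:
1 = 3 − 2
1 = −11 + 4·3
1 = 4·443 − 161·11
1 = −161·897 + 326·443
1 = 326·29147 − 10593·897
So 897·(-10593) ≡ 1 (mod 29147), giving 897⁻¹ ≡ 18554.
x ≡ 897⁻¹·3173 ≡ 18554·3173 ≡ 24049 (mod 29147).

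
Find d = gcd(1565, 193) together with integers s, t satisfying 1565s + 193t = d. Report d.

1

Repeated division:
1565 = 8×193 + 21
193 = 9×21 + 4
21 = 5×4 + 1
4 = 4×1 + 0
gcd(1565, 193) = 1.
Back-substituting:
1 = 21 − 5·4
1 = −5·193 + 46·21
1 = 46·1565 − 373·193
So 1 = (46)·1565 + (-373)·193.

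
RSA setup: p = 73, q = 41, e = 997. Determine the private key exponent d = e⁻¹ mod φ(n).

φ(n) = (p−1)(q−1) = 72·40 = 2880.
Need d with 997·d ≡ 1 (mod 2880). Apply the extended Euclidean algorithm:
2880 = 2×997 + 886
997 = 1×886 + 111
886 = 7×111 + 109
111 = 1×109 + 2
109 = 54×2 + 1
2 = 2×1 + 0
Back-substitute:
1 = 109 − 54·2
1 = −54·111 + 55·109
1 = 55·886 − 439·111
1 = −439·997 + 494·886
1 = 494·2880 − 1427·997
So 997·(-1427) ≡ 1 (mod 2880), hence d ≡ -1427 ≡ 1453 (mod 2880).

1453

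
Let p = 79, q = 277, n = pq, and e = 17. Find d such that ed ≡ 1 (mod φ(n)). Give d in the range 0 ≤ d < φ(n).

17729

φ(n) = (p−1)(q−1) = 78·276 = 21528.
Need d with 17·d ≡ 1 (mod 21528). Apply the extended Euclidean algorithm:
21528 = 1266·17 + 6
17 = 2·6 + 5
6 = 1·5 + 1
5 = 5·1 + 0
Back-substitute:
1 = 6 − 5
1 = −17 + 3·6
1 = 3·21528 − 3799·17
So 17·(-3799) ≡ 1 (mod 21528), hence d ≡ -3799 ≡ 17729 (mod 21528).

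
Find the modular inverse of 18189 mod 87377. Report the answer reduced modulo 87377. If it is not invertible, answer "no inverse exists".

66096

Extended Euclidean algorithm:
87377 = 4*18189 + 14621
18189 = 1*14621 + 3568
14621 = 4*3568 + 349
3568 = 10*349 + 78
349 = 4*78 + 37
78 = 2*37 + 4
37 = 9*4 + 1
4 = 4*1 + 0
Since gcd(18189, 87377) = 1, back-substitute to write 1 as a combination:
1 = 37 − 9·4
1 = −9·78 + 19·37
1 = 19·349 − 85·78
1 = −85·3568 + 869·349
1 = 869·14621 − 3561·3568
1 = −3561·18189 + 4430·14621
1 = 4430·87377 − 21281·18189
Hence 18189⁻¹ ≡ -21281 ≡ 66096 (mod 87377).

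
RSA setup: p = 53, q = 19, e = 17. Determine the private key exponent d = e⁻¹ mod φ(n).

φ(n) = (p−1)(q−1) = 52·18 = 936.
Need d with 17·d ≡ 1 (mod 936). Apply the extended Euclidean algorithm:
936 = 55*17 + 1
17 = 17*1 + 0
Back-substitute:
1 = 936 − 55·17
So 17·(-55) ≡ 1 (mod 936), hence d ≡ -55 ≡ 881 (mod 936).

881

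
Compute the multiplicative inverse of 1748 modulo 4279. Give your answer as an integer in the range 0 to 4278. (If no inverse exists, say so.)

gcd(4279, 1748) by repeated division:
4279 = 2×1748 + 783
1748 = 2×783 + 182
783 = 4×182 + 55
182 = 3×55 + 17
55 = 3×17 + 4
17 = 4×4 + 1
4 = 4×1 + 0
The gcd is 1. Working backward:
1 = 17 − 4·4
1 = −4·55 + 13·17
1 = 13·182 − 43·55
1 = −43·783 + 185·182
1 = 185·1748 − 413·783
1 = −413·4279 + 1011·1748
So 1748·1011 ≡ 1 (mod 4279).

1011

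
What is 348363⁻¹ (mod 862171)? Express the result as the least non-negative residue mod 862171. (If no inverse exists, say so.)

98242

gcd(862171, 348363) by repeated division:
862171 = 2×348363 + 165445
348363 = 2×165445 + 17473
165445 = 9×17473 + 8188
17473 = 2×8188 + 1097
8188 = 7×1097 + 509
1097 = 2×509 + 79
509 = 6×79 + 35
79 = 2×35 + 9
35 = 3×9 + 8
9 = 1×8 + 1
8 = 8×1 + 0
gcd = 1, so the inverse exists. Back-substitute:
1 = 9 − 8
1 = −35 + 4·9
1 = 4·79 − 9·35
1 = −9·509 + 58·79
1 = 58·1097 − 125·509
1 = −125·8188 + 933·1097
1 = 933·17473 − 1991·8188
1 = −1991·165445 + 18852·17473
1 = 18852·348363 − 39695·165445
1 = −39695·862171 + 98242·348363
So 348363·98242 ≡ 1 (mod 862171).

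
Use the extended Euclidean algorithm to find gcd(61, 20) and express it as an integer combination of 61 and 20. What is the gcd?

1

Repeated division:
61 = 3×20 + 1
20 = 20×1 + 0
gcd(61, 20) = 1.
Working backward:
1 = 61 − 3·20
So 1 = (1)·61 + (-3)·20.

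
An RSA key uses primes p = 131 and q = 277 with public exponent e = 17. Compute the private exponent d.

10553

φ(n) = (p−1)(q−1) = 130·276 = 35880.
Need d with 17·d ≡ 1 (mod 35880). Apply the extended Euclidean algorithm:
35880 = 2110×17 + 10
17 = 1×10 + 7
10 = 1×7 + 3
7 = 2×3 + 1
3 = 3×1 + 0
Back-substitute:
1 = 7 − 2·3
1 = −2·10 + 3·7
1 = 3·17 − 5·10
1 = −5·35880 + 10553·17
So 17·10553 ≡ 1 (mod 35880), hence d = 10553.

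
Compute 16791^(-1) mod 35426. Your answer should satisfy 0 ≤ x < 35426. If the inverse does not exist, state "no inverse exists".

8357

gcd(35426, 16791) by repeated division:
35426 = 2*16791 + 1844
16791 = 9*1844 + 195
1844 = 9*195 + 89
195 = 2*89 + 17
89 = 5*17 + 4
17 = 4*4 + 1
4 = 4*1 + 0
The gcd is 1. Working backward:
1 = 17 − 4·4
1 = −4·89 + 21·17
1 = 21·195 − 46·89
1 = −46·1844 + 435·195
1 = 435·16791 − 3961·1844
1 = −3961·35426 + 8357·16791
So 16791·8357 ≡ 1 (mod 35426).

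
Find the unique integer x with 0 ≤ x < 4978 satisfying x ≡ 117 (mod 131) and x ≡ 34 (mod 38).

Write x = 117 + 131·k. Then 131·k ≡ 34 − 117 ≡ 31 (mod 38).
Need 131⁻¹ mod 38. Extended Euclid on (38, 17):
38 = 2·17 + 4
17 = 4·4 + 1
4 = 4·1 + 0
Back-substitute:
1 = 17 − 4·4
1 = −4·38 + 9·17
131⁻¹ ≡ 9 (mod 38), so k ≡ 9·31 ≡ 13 (mod 38).
x = 117 + 131·13 = 1820.

1820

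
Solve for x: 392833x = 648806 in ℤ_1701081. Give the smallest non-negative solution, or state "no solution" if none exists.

434975

First find gcd(392833, 1701081):
1701081 = 4·392833 + 129749
392833 = 3·129749 + 3586
129749 = 36·3586 + 653
3586 = 5·653 + 321
653 = 2·321 + 11
321 = 29·11 + 2
11 = 5·2 + 1
2 = 2·1 + 0
gcd = 1, so a unique solution mod 1701081 exists.
Back-substitute for the Bézout coefficients:
1 = 11 − 5·2
1 = −5·321 + 146·11
1 = 146·653 − 297·321
1 = −297·3586 + 1631·653
1 = 1631·129749 − 59013·3586
1 = −59013·392833 + 178670·129749
1 = 178670·1701081 − 773693·392833
So 392833·(-773693) ≡ 1 (mod 1701081), giving 392833⁻¹ ≡ 927388.
x ≡ 392833⁻¹·648806 ≡ 927388·648806 ≡ 434975 (mod 1701081).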